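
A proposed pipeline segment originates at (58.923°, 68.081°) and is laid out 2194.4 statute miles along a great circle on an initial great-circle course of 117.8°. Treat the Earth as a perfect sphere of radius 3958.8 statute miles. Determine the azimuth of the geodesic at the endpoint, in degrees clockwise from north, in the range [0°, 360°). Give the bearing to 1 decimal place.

The arc subtends δ = 2194.4/3958.8 = 0.554309 rad at the centre.
Start latitude φ₁ = 1.028400 rad; initial bearing θ = 2.055998 rad.
Destination latitude: φ₂ = arcsin( sin φ₁ cos δ + cos φ₁ sin δ cos θ ) = arcsin(0.601512) = 36.978°.
Then Δλ = atan2(0.240340, 0.335084) = 0.622212 rad, from sin θ sin δ cos φ₁ over cos δ − sin φ₁ sin φ₂.
λ₂ = 68.081° + 35.650° = 103.731°.
The forward bearing on arrival equals the back-azimuth from the destination plus 180°.
Back-azimuth from P₂ (37.0°, 103.7°) to P₁ (58.9°, 68.1°), with Δλ' = λ₁ − λ₂ = -35.7°: atan2( sin Δλ' cos φ₁ , cos φ₂ sin φ₁ − sin φ₂ cos φ₁ cos Δλ' ) = 325.1°.
Final bearing = (325.1° + 180°) mod 360° = 145.1°.

final bearing 145.1°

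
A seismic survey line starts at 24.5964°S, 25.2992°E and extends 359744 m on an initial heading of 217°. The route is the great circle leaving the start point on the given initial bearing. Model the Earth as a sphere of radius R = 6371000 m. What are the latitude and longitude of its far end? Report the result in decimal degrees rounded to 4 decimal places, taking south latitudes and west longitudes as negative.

Central angle δ = d/R = 0.056466 rad.
Converting: φ₁ = -0.429288 rad, θ = 3.787364 rad.
Applying the spherical law of cosines for sides, sin φ₂ = sin φ₁ cos δ + cos φ₁ sin δ cos θ = -0.456542, so φ₂ = -27.1642°.
Then Δλ = atan2(-0.030882, 0.808383) = -0.038184 rad, from sin θ sin δ cos φ₁ over cos δ − sin φ₁ sin φ₂.
λ₂ = λ₁ + Δλ = 23.1114°.

latitude -27.1642°, longitude 23.1114°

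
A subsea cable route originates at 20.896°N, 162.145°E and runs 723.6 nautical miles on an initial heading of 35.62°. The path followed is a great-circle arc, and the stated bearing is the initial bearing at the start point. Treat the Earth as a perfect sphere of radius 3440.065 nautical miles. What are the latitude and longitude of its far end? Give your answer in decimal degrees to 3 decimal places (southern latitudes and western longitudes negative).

δ = 723.6/3440.065 = 0.210345 rad (12.0519°).
With φ₁ = 20.896° = 0.364704 rad and θ = 35.62° = 0.621686 rad:
Destination latitude: φ₂ = arcsin( sin φ₁ cos δ + cos φ₁ sin δ cos θ ) = arcsin(0.507379) = 30.489°.
Then Δλ = atan2(0.113607, 0.796991) = 0.141591 rad, from sin θ sin δ cos φ₁ over cos δ − sin φ₁ sin φ₂.
λ₂ = λ₁ + Δλ = 170.258°.

latitude 30.489°, longitude 170.258°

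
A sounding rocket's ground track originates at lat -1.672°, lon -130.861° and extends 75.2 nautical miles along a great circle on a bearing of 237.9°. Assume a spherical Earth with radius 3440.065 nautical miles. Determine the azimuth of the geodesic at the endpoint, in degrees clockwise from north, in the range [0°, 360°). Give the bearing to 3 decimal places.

final bearing 237.937°

Central angle δ = d/R = 0.021860 rad.
With φ₁ = -1.672° = -0.029182 rad and θ = 237.9° = 4.152138 rad:
sin φ₂ = sin φ₁ cos δ + cos φ₁ sin δ cos θ = (-0.029178)(0.999761) + (0.999574)(0.021858)(-0.531399) = -0.040781
φ₂ = asin(-0.040781) = -0.040793 rad = -2.337°.
Δλ = atan2( sin θ sin δ cos φ₁ , cos δ − sin φ₁ sin φ₂ ) = atan2(-0.018509, 0.998571) = -0.018533 rad = -1.062°.
λ₂ = λ₁ + Δλ = -131.923°.
The forward bearing on arrival equals the back-azimuth from the destination plus 180°.
Back-azimuth from P₂ (-2.337°, -131.923°) to P₁ (-1.672°, -130.861°), with Δλ' = λ₁ − λ₂ = 1.062°: atan2( sin Δλ' cos φ₁ , cos φ₂ sin φ₁ − sin φ₂ cos φ₁ cos Δλ' ) = 57.937°.
Final bearing = (57.937° + 180°) mod 360° = 237.937°.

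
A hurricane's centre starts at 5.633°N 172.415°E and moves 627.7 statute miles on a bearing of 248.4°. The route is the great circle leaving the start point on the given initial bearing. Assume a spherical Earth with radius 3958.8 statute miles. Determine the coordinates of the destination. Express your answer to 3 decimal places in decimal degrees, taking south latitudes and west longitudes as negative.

latitude 2.240°, longitude 163.967°

The arc subtends δ = 627.7/3958.8 = 0.158558 rad at the centre.
With φ₁ = 5.633° = 0.098314 rad and θ = 248.4° = 4.335398 rad:
Applying the spherical law of cosines for sides, sin φ₂ = sin φ₁ cos δ + cos φ₁ sin δ cos θ = 0.039081, so φ₂ = 2.240°.
Δλ = atan2( sin θ sin δ cos φ₁ , cos δ − sin φ₁ sin φ₂ ) = atan2(-0.146098, 0.983620) = -0.147453 rad = -8.448°.
Hence λ₂ = 172.415° + -8.448° = 163.967°.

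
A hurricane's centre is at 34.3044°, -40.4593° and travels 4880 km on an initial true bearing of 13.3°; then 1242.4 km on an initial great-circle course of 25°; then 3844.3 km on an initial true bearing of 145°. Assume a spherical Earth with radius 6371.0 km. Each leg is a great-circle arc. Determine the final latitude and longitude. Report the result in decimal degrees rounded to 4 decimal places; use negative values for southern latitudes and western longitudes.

latitude 49.3976°, longitude 67.3100°

Apply the spherical direct solution leg by leg, carrying full precision between legs.
Leg 1: from (34.3044°, -40.4593°), δ = 4880/6371 = 0.765971 rad, θ = 13.3° → φ = 74.4672°, λ = -3.9084°.
Leg 2: from (74.4672°, -3.9084°), δ = 1242.4/6371 = 0.195009 rad, θ = 25° → φ = 82.8597°, λ = 37.3026°.
Leg 3: from (82.8597°, 37.3026°), δ = 3844.3/6371 = 0.603406 rad, θ = 145° → φ = 49.3976°, λ = 67.3100°.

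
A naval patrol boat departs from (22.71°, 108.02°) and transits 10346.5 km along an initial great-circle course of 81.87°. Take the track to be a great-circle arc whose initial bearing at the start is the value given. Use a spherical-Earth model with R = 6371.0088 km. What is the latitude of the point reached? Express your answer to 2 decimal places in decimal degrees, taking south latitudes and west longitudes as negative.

latitude 6.30°

The arc subtends δ = 10346.5/6371.0088 = 1.623997 rad at the centre.
With φ₁ = 22.71° = 0.396364 rad and θ = 81.87° = 1.428901 rad:
sin φ₂ = sin φ₁ cos δ + cos φ₁ sin δ cos θ = (0.386067)(-0.053176) + (0.922471)(0.998585)(0.141420) = 0.109741
φ₂ = asin(0.109741) = 0.109963 rad = 6.30°.
Δλ = atan2( sin θ sin δ cos φ₁ , cos δ − sin φ₁ sin φ₂ ) = atan2(0.911908, -0.095543) = 1.675188 rad = 95.98°.
λ₂ = 108.02° + 95.98° = 204.00°, normalized to (−180°, 180°] → -156.00°.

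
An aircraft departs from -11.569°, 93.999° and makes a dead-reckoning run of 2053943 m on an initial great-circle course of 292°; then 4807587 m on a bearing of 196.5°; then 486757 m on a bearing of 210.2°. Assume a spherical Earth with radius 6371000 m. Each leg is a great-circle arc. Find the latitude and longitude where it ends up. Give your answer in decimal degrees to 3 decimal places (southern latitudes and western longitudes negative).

Apply the spherical direct solution leg by leg, carrying full precision between legs.
Leg 1: from (-11.569°, 93.999°), δ = 2053943/6371000 = 0.322389 rad, θ = 292° → φ = -4.240°, λ = 76.867°.
Leg 2: from (-4.240°, 76.867°), δ = 4807587/6371000 = 0.754605 rad, θ = 196.5° → φ = -45.142°, λ = 60.856°.
Leg 3: from (-45.142°, 60.856°), δ = 486757/6371000 = 0.076402 rad, θ = 210.2° → φ = -48.879°, λ = 57.509°.

latitude -48.879°, longitude 57.509°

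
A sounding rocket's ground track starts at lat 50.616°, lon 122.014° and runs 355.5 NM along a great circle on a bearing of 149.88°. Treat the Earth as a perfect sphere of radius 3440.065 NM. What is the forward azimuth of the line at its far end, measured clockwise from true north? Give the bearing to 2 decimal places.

final bearing 153.03°

δ = 355.5/3440.065 = 0.103341 rad (5.9210°).
Start latitude φ₁ = 0.883416 rad; initial bearing θ = 2.615899 rad.
Applying the spherical law of cosines for sides, sin φ₂ = sin φ₁ cos δ + cos φ₁ sin δ cos θ = 0.712171, so φ₂ = 45.412°.
Then Δλ = atan2(0.032846, 0.444221) = 0.073806 rad, from sin θ sin δ cos φ₁ over cos δ − sin φ₁ sin φ₂.
λ₂ = 122.014° + 4.229° = 126.243°.
The forward bearing on arrival equals the back-azimuth from the destination plus 180°.
Back-azimuth from P₂ (45.41°, 126.24°) to P₁ (50.62°, 122.01°), with Δλ' = λ₁ − λ₂ = -4.23°: atan2( sin Δλ' cos φ₁ , cos φ₂ sin φ₁ − sin φ₂ cos φ₁ cos Δλ' ) = 333.03°.
Final bearing = (333.03° + 180°) mod 360° = 153.03°.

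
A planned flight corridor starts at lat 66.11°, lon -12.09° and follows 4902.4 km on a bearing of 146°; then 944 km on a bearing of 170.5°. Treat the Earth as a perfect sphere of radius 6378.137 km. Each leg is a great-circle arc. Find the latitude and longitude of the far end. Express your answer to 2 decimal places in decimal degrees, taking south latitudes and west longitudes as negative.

latitude 16.71°, longitude 14.78°

Apply the spherical direct solution leg by leg, carrying full precision between legs.
Leg 1: from (66.11°, -12.09°), δ = 4902.4/6378.137 = 0.768626 rad, θ = 146° → φ = 25.08°, λ = 13.33°.
Leg 2: from (25.08°, 13.33°), δ = 944/6378.137 = 0.148006 rad, θ = 170.5° → φ = 16.71°, λ = 14.78°.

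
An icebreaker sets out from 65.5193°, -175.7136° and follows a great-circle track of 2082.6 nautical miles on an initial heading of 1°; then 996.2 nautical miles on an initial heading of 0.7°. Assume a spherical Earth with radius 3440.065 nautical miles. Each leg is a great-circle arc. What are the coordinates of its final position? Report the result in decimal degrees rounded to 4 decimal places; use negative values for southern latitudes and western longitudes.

Apply the spherical direct solution leg by leg, carrying full precision between legs.
Leg 1: from (65.5193°, -175.7136°), δ = 2082.6/3440.065 = 0.605396 rad, θ = 1° → φ = 79.7825°, λ = 1.0767°.
Leg 2: from (79.7825°, 1.0767°), δ = 996.2/3440.065 = 0.289588 rad, θ = 0.7° → φ = 83.6234°, λ = 179.2766°.

latitude 83.6234°, longitude 179.2766°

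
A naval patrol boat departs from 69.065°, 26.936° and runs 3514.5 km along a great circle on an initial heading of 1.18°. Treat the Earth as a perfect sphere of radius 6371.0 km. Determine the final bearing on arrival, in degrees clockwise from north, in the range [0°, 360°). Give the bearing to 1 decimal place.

Central angle δ = d/R = 0.551640 rad.
With φ₁ = 69.065° = 1.205412 rad and θ = 1.18° = 0.020595 rad:
sin φ₂ = sin φ₁ cos δ + cos φ₁ sin δ cos θ = (0.933986)(0.851666) + (0.357309)(0.524085)(0.999788) = 0.982665
φ₂ = asin(0.982665) = 1.384326 rad = 79.316°.
Then Δλ = atan2(0.003856, -0.066130) = 3.083344 rad, from sin θ sin δ cos φ₁ over cos δ − sin φ₁ sin φ₂.
λ₂ = 26.936° + 176.663° = 203.599°, normalized to (−180°, 180°] → -156.401°.
The forward bearing on arrival equals the back-azimuth from the destination plus 180°.
Back-azimuth from P₂ (79.3°, -156.4°) to P₁ (69.1°, 26.9°), with Δλ' = λ₁ − λ₂ = 183.3°: atan2( sin Δλ' cos φ₁ , cos φ₂ sin φ₁ − sin φ₂ cos φ₁ cos Δλ' ) = 357.7°.
Final bearing = (357.7° + 180°) mod 360° = 177.7°.

final bearing 177.7°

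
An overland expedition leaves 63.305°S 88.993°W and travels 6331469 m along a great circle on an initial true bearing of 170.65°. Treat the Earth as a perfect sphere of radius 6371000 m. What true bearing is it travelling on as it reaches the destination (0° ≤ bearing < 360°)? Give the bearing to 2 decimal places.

final bearing 8.19°

Central angle δ = d/R = 0.993795 rad.
Start latitude φ₁ = -1.104881 rad; initial bearing θ = 2.978404 rad.
Applying the spherical law of cosines for sides, sin φ₂ = sin φ₁ cos δ + cos φ₁ sin δ cos θ = -0.858875, so φ₂ = -59.190°.
Then Δλ = atan2(0.061170, -0.221815) = 2.872512 rad, from sin θ sin δ cos φ₁ over cos δ − sin φ₁ sin φ₂.
Hence λ₂ = -88.993° + 164.583° = 75.590°.
The forward bearing on arrival equals the back-azimuth from the destination plus 180°.
Back-azimuth from P₂ (-59.19°, 75.59°) to P₁ (-63.30°, -88.99°), with Δλ' = λ₁ − λ₂ = -164.58°: atan2( sin Δλ' cos φ₁ , cos φ₂ sin φ₁ − sin φ₂ cos φ₁ cos Δλ' ) = 188.19°.
Final bearing = (188.19° + 180°) mod 360° = 8.19°.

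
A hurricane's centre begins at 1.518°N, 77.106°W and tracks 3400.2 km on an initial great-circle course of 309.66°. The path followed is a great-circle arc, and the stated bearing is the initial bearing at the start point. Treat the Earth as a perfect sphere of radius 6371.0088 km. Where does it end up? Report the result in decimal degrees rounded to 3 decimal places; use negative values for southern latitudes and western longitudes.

latitude 20.327°, longitude -101.792°

The arc subtends δ = 3400.2/6371.0088 = 0.533699 rad at the centre.
Converting: φ₁ = 0.026494 rad, θ = 5.404587 rad.
sin φ₂ = sin φ₁ cos δ + cos φ₁ sin δ cos θ = (0.026491)(0.860931) + (0.999649)(0.508721)(0.638231) = 0.347374
φ₂ = asin(0.347374) = 0.354770 rad = 20.327°.
For the longitude increment, Δλ = atan2( sin θ sin δ cos φ₁, cos δ − sin φ₁ sin φ₂ ) = atan2(-0.391499, 0.851729) = -24.686°.
Hence λ₂ = -77.106° + -24.686° = -101.792°.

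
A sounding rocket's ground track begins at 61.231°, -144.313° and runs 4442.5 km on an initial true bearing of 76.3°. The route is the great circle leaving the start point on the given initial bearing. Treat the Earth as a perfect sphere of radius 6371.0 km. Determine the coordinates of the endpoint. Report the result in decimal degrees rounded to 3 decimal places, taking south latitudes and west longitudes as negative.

latitude 48.172°, longitude -75.003°

Central angle δ = d/R = 0.697300 rad.
With φ₁ = 61.231° = 1.068683 rad and θ = 76.3° = 1.331686 rad:
Applying the spherical law of cosines for sides, sin φ₂ = sin φ₁ cos δ + cos φ₁ sin δ cos θ = 0.745153, so φ₂ = 48.172°.
For the longitude increment, Δλ = atan2( sin θ sin δ cos φ₁, cos δ − sin φ₁ sin φ₂ ) = atan2(0.300261, 0.113402) = 69.310°.
λ₂ = -144.313° + 69.310° = -75.003°.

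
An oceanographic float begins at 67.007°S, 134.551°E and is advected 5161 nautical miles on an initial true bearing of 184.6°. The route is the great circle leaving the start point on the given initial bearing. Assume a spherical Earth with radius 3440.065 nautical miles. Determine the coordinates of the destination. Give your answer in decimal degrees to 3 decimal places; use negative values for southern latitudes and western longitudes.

Angular distance δ = d/R = 5161 / 3440.065 = 1.500262 rad.
With φ₁ = -67.007° = -1.169493 rad and θ = 184.6° = 3.221878 rad:
sin φ₂ = sin φ₁ cos δ + cos φ₁ sin δ cos θ = (-0.920553)(0.070476) + (0.390619)(0.997514)(-0.996779) = -0.453269
φ₂ = asin(-0.453269) = -0.470429 rad = -26.954°.
Then Δλ = atan2(-0.031249, -0.346782) = -3.051723 rad, from sin θ sin δ cos φ₁ over cos δ − sin φ₁ sin φ₂.
Hence λ₂ = 134.551° + -174.851° = -40.300°.

latitude -26.954°, longitude -40.300°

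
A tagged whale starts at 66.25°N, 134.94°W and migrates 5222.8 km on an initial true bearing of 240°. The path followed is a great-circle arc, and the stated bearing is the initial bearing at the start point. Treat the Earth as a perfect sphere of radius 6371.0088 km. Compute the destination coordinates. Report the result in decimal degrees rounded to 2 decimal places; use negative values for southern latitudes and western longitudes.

Central angle δ = d/R = 0.819776 rad.
Start latitude φ₁ = 1.156281 rad; initial bearing θ = 4.188790 rad.
Destination latitude: φ₂ = arcsin( sin φ₁ cos δ + cos φ₁ sin δ cos θ ) = arcsin(0.477392) = 28.52°.
Δλ = atan2( sin θ sin δ cos φ₁ , cos δ − sin φ₁ sin φ₂ ) = atan2(-0.254962, 0.245422) = -0.804461 rad = -46.09°.
λ₂ = -134.94° + -46.09° = -181.03°, normalized to (−180°, 180°] → 178.97°.

latitude 28.52°, longitude 178.97°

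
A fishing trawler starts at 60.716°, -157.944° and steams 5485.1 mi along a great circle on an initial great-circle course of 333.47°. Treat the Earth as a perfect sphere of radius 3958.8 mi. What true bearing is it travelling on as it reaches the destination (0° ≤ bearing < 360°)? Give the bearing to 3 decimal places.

Angular distance δ = d/R = 5485.1 / 3958.8 = 1.385546 rad.
With φ₁ = 60.716° = 1.059694 rad and θ = 333.47° = 5.820149 rad:
sin φ₂ = sin φ₁ cos δ + cos φ₁ sin δ cos θ = (0.872206)(0.184192) + (0.489139)(0.982890)(0.894701) = 0.590799
φ₂ = asin(0.590799) = 0.632049 rad = 36.214°.
For the longitude increment, Δλ = atan2( sin θ sin δ cos φ₁, cos δ − sin φ₁ sin φ₂ ) = atan2(-0.214744, -0.331106) = -147.034°.
λ₂ = -157.944° + -147.034° = -304.978°, normalized to (−180°, 180°] → 55.022°.
The forward bearing on arrival equals the back-azimuth from the destination plus 180°.
Back-azimuth from P₂ (36.214°, 55.022°) to P₁ (60.716°, -157.944°), with Δλ' = λ₁ − λ₂ = -212.966°: atan2( sin Δλ' cos φ₁ , cos φ₂ sin φ₁ − sin φ₂ cos φ₁ cos Δλ' ) = 15.712°.
Final bearing = (15.712° + 180°) mod 360° = 195.712°.

final bearing 195.712°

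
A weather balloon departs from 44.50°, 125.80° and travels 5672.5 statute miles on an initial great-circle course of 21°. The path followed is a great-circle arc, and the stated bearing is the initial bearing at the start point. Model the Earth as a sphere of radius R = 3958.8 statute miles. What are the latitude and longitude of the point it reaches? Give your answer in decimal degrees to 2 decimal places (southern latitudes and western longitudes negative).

Angular distance δ = d/R = 5672.5 / 3958.8 = 1.432884 rad.
Converting: φ₁ = 0.776672 rad, θ = 0.366519 rad.
Destination latitude: φ₂ = arcsin( sin φ₁ cos δ + cos φ₁ sin δ cos θ ) = arcsin(0.755912) = 49.11°.
Then Δλ = atan2(0.253179, -0.392350) = 2.568536 rad, from sin θ sin δ cos φ₁ over cos δ − sin φ₁ sin φ₂.
λ₂ = 125.80° + 147.17° = 272.97°, normalized to (−180°, 180°] → -87.03°.

latitude 49.11°, longitude -87.03°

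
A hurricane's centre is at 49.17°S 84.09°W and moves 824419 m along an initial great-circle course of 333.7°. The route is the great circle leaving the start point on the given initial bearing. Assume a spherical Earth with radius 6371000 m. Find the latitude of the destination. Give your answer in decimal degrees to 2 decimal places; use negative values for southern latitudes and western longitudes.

Angular distance δ = d/R = 824419 / 6371000 = 0.129402 rad.
Start latitude φ₁ = -0.858178 rad; initial bearing θ = 5.824164 rad.
Destination latitude: φ₂ = arcsin( sin φ₁ cos δ + cos φ₁ sin δ cos θ ) = arcsin(-0.674691) = -42.43°.
For the longitude increment, Δλ = atan2( sin θ sin δ cos φ₁, cos δ − sin φ₁ sin φ₂ ) = atan2(-0.037382, 0.481133) = -4.44°.
λ₂ = -84.09° + -4.44° = -88.53°.

latitude -42.43°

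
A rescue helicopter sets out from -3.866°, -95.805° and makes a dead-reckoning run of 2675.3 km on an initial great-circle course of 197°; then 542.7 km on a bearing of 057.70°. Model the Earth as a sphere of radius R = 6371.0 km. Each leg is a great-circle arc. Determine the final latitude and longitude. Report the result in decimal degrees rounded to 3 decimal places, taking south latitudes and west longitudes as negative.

latitude -24.100°, longitude -98.959°

Apply the spherical direct solution leg by leg, carrying full precision between legs.
Leg 1: from (-3.866°, -95.805°), δ = 2675.3/6371 = 0.419918 rad, θ = 197° → φ = -26.779°, λ = -103.478°.
Leg 2: from (-26.779°, -103.478°), δ = 542.7/6371 = 0.085183 rad, θ = 57.7° → φ = -24.100°, λ = -98.959°.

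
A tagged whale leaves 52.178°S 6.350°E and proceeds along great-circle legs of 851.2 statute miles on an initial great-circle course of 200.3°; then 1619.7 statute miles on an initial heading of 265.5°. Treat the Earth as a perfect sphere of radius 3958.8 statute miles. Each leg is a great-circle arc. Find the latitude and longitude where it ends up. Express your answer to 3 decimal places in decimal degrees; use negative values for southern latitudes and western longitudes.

latitude -56.571°, longitude -49.225°

Apply the spherical direct solution leg by leg, carrying full precision between legs.
Leg 1: from (-52.178°, 6.350°), δ = 851.2/3958.8 = 0.215015 rad, θ = 200.3° → φ = -63.437°, λ = -3.178°.
Leg 2: from (-63.437°, -3.178°), δ = 1619.7/3958.8 = 0.409139 rad, θ = 265.5° → φ = -56.571°, λ = -49.225°.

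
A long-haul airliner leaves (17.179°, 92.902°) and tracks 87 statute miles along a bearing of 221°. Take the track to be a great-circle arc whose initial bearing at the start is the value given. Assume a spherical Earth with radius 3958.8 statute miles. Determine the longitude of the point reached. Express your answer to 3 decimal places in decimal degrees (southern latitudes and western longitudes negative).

longitude 92.042°

δ = 87/3958.8 = 0.021976 rad (1.2592°).
With φ₁ = 17.179° = 0.299830 rad and θ = 221° = 3.857178 rad:
Applying the spherical law of cosines for sides, sin φ₂ = sin φ₁ cos δ + cos φ₁ sin δ cos θ = 0.279442, so φ₂ = 16.227°.
Δλ = atan2( sin θ sin δ cos φ₁ , cos δ − sin φ₁ sin φ₂ ) = atan2(-0.013773, 0.917223) = -0.015015 rad = -0.860°.
λ₂ = λ₁ + Δλ = 92.042°.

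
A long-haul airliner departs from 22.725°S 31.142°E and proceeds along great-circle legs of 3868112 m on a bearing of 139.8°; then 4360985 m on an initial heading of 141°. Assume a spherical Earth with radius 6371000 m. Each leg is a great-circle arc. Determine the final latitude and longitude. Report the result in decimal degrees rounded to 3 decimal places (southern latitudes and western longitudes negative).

Apply the spherical direct solution leg by leg, carrying full precision between legs.
Leg 1: from (-22.725°, 31.142°), δ = 3868112/6371000 = 0.607144 rad, θ = 139.8° → φ = -45.989°, λ = 63.148°.
Leg 2: from (-45.989°, 63.148°), δ = 4360985/6371000 = 0.684506 rad, θ = 141° → φ = -63.975°, λ = 128.227°.

latitude -63.975°, longitude 128.227°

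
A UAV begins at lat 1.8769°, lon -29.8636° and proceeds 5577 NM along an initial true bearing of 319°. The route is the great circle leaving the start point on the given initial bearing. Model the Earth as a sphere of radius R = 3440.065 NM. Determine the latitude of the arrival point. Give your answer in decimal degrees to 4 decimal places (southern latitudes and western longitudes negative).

latitude 48.7376°

δ = 5577/3440.065 = 1.621190 rad (92.8874°).
Start latitude φ₁ = 0.032758 rad; initial bearing θ = 5.567600 rad.
Destination latitude: φ₂ = arcsin( sin φ₁ cos δ + cos φ₁ sin δ cos θ ) = arcsin(0.751697) = 48.7376°.
Then Δλ = atan2(-0.654875, -0.074992) = -1.684814 rad, from sin θ sin δ cos φ₁ over cos δ − sin φ₁ sin φ₂.
Hence λ₂ = -29.8636° + -96.5327° = -126.3963°.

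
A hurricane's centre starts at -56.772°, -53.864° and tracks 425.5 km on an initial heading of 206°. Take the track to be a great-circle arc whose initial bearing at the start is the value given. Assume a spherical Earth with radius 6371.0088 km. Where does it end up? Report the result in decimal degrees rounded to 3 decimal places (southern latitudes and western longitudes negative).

The arc subtends δ = 425.5/6371.0088 = 0.066787 rad at the centre.
Start latitude φ₁ = -0.990858 rad; initial bearing θ = 3.595378 rad.
sin φ₂ = sin φ₁ cos δ + cos φ₁ sin δ cos θ = (-0.836497)(0.997771) + (0.547972)(0.066737)(-0.898794) = -0.867501
φ₂ = asin(-0.867501) = -1.050156 rad = -60.169°.
Then Δλ = atan2(-0.016031, 0.272109) = -0.058847 rad, from sin θ sin δ cos φ₁ over cos δ − sin φ₁ sin φ₂.
λ₂ = λ₁ + Δλ = -57.236°.

latitude -60.169°, longitude -57.236°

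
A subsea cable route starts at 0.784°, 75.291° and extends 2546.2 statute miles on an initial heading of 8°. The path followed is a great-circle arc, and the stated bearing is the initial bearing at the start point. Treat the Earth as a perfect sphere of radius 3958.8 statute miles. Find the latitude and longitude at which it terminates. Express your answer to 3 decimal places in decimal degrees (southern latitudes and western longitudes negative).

The arc subtends δ = 2546.2/3958.8 = 0.643175 rad at the centre.
With φ₁ = 0.784° = 0.013683 rad and θ = 8° = 0.139626 rad:
Destination latitude: φ₂ = arcsin( sin φ₁ cos δ + cos φ₁ sin δ cos θ ) = arcsin(0.604796) = 37.214°.
Then Δλ = atan2(0.083460, 0.791920) = 0.105001 rad, from sin θ sin δ cos φ₁ over cos δ − sin φ₁ sin φ₂.
λ₂ = λ₁ + Δλ = 81.307°.

latitude 37.214°, longitude 81.307°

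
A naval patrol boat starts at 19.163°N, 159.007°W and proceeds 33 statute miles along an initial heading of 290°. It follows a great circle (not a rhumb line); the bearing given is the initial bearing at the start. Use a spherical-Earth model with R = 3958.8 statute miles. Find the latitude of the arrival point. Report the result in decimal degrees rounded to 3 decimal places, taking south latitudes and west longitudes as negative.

latitude 19.326°

The arc subtends δ = 33/3958.8 = 0.008336 rad at the centre.
Start latitude φ₁ = 0.334457 rad; initial bearing θ = 5.061455 rad.
Applying the spherical law of cosines for sides, sin φ₂ = sin φ₁ cos δ + cos φ₁ sin δ cos θ = 0.330938, so φ₂ = 19.326°.
Δλ = atan2( sin θ sin δ cos φ₁ , cos δ − sin φ₁ sin φ₂ ) = atan2(-0.007399, 0.891333) = -0.008301 rad = -0.476°.
λ₂ = λ₁ + Δλ = -159.483°.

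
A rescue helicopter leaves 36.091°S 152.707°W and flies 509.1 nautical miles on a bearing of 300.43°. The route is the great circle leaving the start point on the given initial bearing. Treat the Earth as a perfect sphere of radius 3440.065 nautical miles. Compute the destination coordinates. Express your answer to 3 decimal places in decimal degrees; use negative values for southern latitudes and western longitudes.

δ = 509.1/3440.065 = 0.147991 rad (8.4793°).
Converting: φ₁ = -0.629907 rad, θ = 5.243493 rad.
Applying the spherical law of cosines for sides, sin φ₂ = sin φ₁ cos δ + cos φ₁ sin δ cos θ = -0.522281, so φ₂ = -31.485°.
Then Δλ = atan2(-0.102740, 0.681409) = -0.149648 rad, from sin θ sin δ cos φ₁ over cos δ − sin φ₁ sin φ₂.
λ₂ = λ₁ + Δλ = -161.281°.

latitude -31.485°, longitude -161.281°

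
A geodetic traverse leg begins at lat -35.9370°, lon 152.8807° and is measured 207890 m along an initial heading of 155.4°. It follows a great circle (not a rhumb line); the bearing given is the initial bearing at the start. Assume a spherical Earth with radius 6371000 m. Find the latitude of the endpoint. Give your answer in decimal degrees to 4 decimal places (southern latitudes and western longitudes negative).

The arc subtends δ = 207890/6371000 = 0.032631 rad at the centre.
Start latitude φ₁ = -0.627219 rad; initial bearing θ = 2.712242 rad.
Destination latitude: φ₂ = arcsin( sin φ₁ cos δ + cos φ₁ sin δ cos θ ) = arcsin(-0.610601) = -37.6329°.
Then Δλ = atan2(0.010996, 0.641109) = 0.017150 rad, from sin θ sin δ cos φ₁ over cos δ − sin φ₁ sin φ₂.
λ₂ = 152.8807° + 0.9826° = 153.8633°.

latitude -37.6329°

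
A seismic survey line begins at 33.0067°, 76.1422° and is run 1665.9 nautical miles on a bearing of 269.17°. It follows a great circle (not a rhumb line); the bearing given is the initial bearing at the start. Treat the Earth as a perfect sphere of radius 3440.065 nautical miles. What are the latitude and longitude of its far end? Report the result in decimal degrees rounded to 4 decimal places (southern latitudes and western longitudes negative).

The arc subtends δ = 1665.9/3440.065 = 0.484264 rad at the centre.
Converting: φ₁ = 0.576076 rad, θ = 4.697903 rad.
Applying the spherical law of cosines for sides, sin φ₂ = sin φ₁ cos δ + cos φ₁ sin δ cos θ = 0.476447, so φ₂ = 28.4536°.
Δλ = atan2( sin θ sin δ cos φ₁ , cos δ − sin φ₁ sin φ₂ ) = atan2(-0.390379, 0.625480) = -0.557971 rad = -31.9694°.
Hence λ₂ = 76.1422° + -31.9694° = 44.1728°.

latitude 28.4536°, longitude 44.1728°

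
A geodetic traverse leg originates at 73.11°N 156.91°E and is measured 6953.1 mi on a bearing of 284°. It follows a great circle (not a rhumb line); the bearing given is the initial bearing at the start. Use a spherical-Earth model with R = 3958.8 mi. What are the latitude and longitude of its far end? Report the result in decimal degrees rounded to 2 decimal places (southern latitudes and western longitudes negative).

Angular distance δ = d/R = 6953.1 / 3958.8 = 1.756366 rad.
Start latitude φ₁ = 1.276010 rad; initial bearing θ = 4.956735 rad.
Applying the spherical law of cosines for sides, sin φ₂ = sin φ₁ cos δ + cos φ₁ sin δ cos θ = -0.107467, so φ₂ = -6.17°.
Δλ = atan2( sin θ sin δ cos φ₁ , cos δ − sin φ₁ sin φ₂ ) = atan2(-0.277065, -0.081675) = -1.857462 rad = -106.42°.
λ₂ = 156.91° + -106.42° = 50.49°.

latitude -6.17°, longitude 50.49°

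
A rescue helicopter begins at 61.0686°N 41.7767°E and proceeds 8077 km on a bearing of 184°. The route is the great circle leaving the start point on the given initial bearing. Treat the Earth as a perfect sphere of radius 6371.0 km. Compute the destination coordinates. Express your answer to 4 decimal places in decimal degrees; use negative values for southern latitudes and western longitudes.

The arc subtends δ = 8077/6371 = 1.267776 rad at the centre.
Start latitude φ₁ = 1.065848 rad; initial bearing θ = 3.211406 rad.
Destination latitude: φ₂ = arcsin( sin φ₁ cos δ + cos φ₁ sin δ cos θ ) = arcsin(-0.199434) = -11.5038°.
Then Δλ = atan2(-0.032208, 0.472949) = -0.067996 rad, from sin θ sin δ cos φ₁ over cos δ − sin φ₁ sin φ₂.
λ₂ = λ₁ + Δλ = 37.8808°.

latitude -11.5038°, longitude 37.8808°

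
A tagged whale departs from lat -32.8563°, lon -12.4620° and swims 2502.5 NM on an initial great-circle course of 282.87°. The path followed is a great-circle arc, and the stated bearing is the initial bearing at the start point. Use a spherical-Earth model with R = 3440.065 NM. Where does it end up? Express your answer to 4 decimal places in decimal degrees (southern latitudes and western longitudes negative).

Angular distance δ = d/R = 2502.5 / 3440.065 = 0.727457 rad.
Start latitude φ₁ = -0.573451 rad; initial bearing θ = 4.937013 rad.
Applying the spherical law of cosines for sides, sin φ₂ = sin φ₁ cos δ + cos φ₁ sin δ cos θ = -0.280779, so φ₂ = -16.3067°.
For the longitude increment, Δλ = atan2( sin θ sin δ cos φ₁, cos δ − sin φ₁ sin φ₂ ) = atan2(-0.544566, 0.594536) = -42.4882°.
λ₂ = -12.4620° + -42.4882° = -54.9502°.

latitude -16.3067°, longitude -54.9502°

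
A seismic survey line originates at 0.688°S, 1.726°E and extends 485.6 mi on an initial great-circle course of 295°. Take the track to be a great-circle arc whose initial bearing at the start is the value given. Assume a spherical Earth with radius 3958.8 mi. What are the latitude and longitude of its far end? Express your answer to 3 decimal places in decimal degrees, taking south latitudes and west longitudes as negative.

δ = 485.6/3958.8 = 0.122663 rad (7.0281°).
With φ₁ = -0.688° = -0.012008 rad and θ = 295° = 5.148721 rad:
Destination latitude: φ₂ = arcsin( sin φ₁ cos δ + cos φ₁ sin δ cos θ ) = arcsin(0.039789) = 2.280°.
Δλ = atan2( sin θ sin δ cos φ₁ , cos δ − sin φ₁ sin φ₂ ) = atan2(-0.110884, 0.992964) = -0.111209 rad = -6.372°.
λ₂ = λ₁ + Δλ = -4.646°.

latitude 2.280°, longitude -4.646°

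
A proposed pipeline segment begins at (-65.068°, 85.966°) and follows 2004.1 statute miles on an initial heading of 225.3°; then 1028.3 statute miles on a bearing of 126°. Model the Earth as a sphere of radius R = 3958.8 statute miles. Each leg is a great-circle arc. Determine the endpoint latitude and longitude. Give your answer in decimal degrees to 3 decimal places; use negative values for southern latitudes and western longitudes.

Apply the spherical direct solution leg by leg, carrying full precision between legs.
Leg 1: from (-65.068°, 85.966°), δ = 2004.1/3958.8 = 0.506239 rad, θ = 225.3° → φ = -69.529°, λ = 5.742°.
Leg 2: from (-69.529°, 5.742°), δ = 1028.3/3958.8 = 0.259750 rad, θ = 126° → φ = -73.379°, λ = 52.330°.

latitude -73.379°, longitude 52.330°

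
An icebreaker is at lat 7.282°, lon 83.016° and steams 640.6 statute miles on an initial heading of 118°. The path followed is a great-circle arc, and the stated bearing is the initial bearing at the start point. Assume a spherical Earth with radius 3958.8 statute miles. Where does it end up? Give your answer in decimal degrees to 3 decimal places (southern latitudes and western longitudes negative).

δ = 640.6/3958.8 = 0.161817 rad (9.2714°).
Start latitude φ₁ = 0.127095 rad; initial bearing θ = 2.059489 rad.
Applying the spherical law of cosines for sides, sin φ₂ = sin φ₁ cos δ + cos φ₁ sin δ cos θ = 0.050070, so φ₂ = 2.870°.
For the longitude increment, Δλ = atan2( sin θ sin δ cos φ₁, cos δ − sin φ₁ sin φ₂ ) = atan2(0.141106, 0.980590) = 8.189°.
Hence λ₂ = 83.016° + 8.189° = 91.205°.

latitude 2.870°, longitude 91.205°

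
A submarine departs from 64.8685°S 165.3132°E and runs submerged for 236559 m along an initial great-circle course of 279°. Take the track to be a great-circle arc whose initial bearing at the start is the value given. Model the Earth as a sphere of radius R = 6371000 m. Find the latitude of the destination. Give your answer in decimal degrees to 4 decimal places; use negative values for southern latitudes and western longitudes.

The arc subtends δ = 236559/6371000 = 0.037131 rad at the centre.
Start latitude φ₁ = -1.132169 rad; initial bearing θ = 4.869469 rad.
sin φ₂ = sin φ₁ cos δ + cos φ₁ sin δ cos θ = (-0.905335)(0.999311) + (0.424697)(0.037122)(0.156434) = -0.902245
φ₂ = asin(-0.902245) = -1.124948 rad = -64.4548°.
For the longitude increment, Δλ = atan2( sin θ sin δ cos φ₁, cos δ − sin φ₁ sin φ₂ ) = atan2(-0.015572, 0.182476) = -4.8775°.
λ₂ = 165.3132° + -4.8775° = 160.4357°.

latitude -64.4548°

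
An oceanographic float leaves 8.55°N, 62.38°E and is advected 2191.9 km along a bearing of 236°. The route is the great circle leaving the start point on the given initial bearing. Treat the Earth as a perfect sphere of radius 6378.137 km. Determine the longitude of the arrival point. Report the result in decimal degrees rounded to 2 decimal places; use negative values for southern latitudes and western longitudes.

longitude 46.14°

Angular distance δ = d/R = 2191.9 / 6378.137 = 0.343658 rad.
Converting: φ₁ = 0.149226 rad, θ = 4.118977 rad.
Applying the spherical law of cosines for sides, sin φ₂ = sin φ₁ cos δ + cos φ₁ sin δ cos θ = -0.046338, so φ₂ = -2.66°.
Then Δλ = atan2(-0.276226, 0.948417) = -0.283410 rad, from sin θ sin δ cos φ₁ over cos δ − sin φ₁ sin φ₂.
Hence λ₂ = 62.38° + -16.24° = 46.14°.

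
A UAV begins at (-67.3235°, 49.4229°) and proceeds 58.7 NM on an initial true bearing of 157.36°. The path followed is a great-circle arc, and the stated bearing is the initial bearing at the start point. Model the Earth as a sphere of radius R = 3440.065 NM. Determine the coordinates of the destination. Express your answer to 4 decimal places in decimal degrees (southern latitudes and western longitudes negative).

Angular distance δ = d/R = 58.7 / 3440.065 = 0.017064 rad.
Start latitude φ₁ = -1.175017 rad; initial bearing θ = 2.746450 rad.
Destination latitude: φ₂ = arcsin( sin φ₁ cos δ + cos φ₁ sin δ cos θ ) = arcsin(-0.928633) = -68.2228°.
Δλ = atan2( sin θ sin δ cos φ₁ , cos δ − sin φ₁ sin φ₂ ) = atan2(0.002532, 0.143008) = 0.017705 rad = 1.0144°.
λ₂ = λ₁ + Δλ = 50.4373°.

latitude -68.2228°, longitude 50.4373°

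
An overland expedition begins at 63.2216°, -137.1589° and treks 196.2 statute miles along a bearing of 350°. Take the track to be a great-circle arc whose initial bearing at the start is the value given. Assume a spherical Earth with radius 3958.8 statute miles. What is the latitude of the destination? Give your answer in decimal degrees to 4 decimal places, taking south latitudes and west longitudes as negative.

δ = 196.2/3958.8 = 0.049560 rad (2.8396°).
With φ₁ = 63.2216° = 1.103425 rad and θ = 350° = 6.108652 rad:
Destination latitude: φ₂ = arcsin( sin φ₁ cos δ + cos φ₁ sin δ cos θ ) = arcsin(0.913640) = 66.0134°.
Then Δλ = atan2(-0.003876, 0.183114) = -0.021163 rad, from sin θ sin δ cos φ₁ over cos δ − sin φ₁ sin φ₂.
λ₂ = λ₁ + Δλ = -138.3714°.

latitude 66.0134°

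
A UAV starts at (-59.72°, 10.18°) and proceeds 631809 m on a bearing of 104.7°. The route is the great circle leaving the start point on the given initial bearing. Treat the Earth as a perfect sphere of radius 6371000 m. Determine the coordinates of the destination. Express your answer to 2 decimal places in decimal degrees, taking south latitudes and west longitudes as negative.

latitude -60.69°, longitude 21.46°

Central angle δ = d/R = 0.099170 rad.
Converting: φ₁ = -1.042311 rad, θ = 1.827360 rad.
Applying the spherical law of cosines for sides, sin φ₂ = sin φ₁ cos δ + cos φ₁ sin δ cos θ = -0.871997, so φ₂ = -60.69°.
Then Δλ = atan2(0.048288, 0.242055) = 0.196906 rad, from sin θ sin δ cos φ₁ over cos δ − sin φ₁ sin φ₂.
λ₂ = λ₁ + Δλ = 21.46°.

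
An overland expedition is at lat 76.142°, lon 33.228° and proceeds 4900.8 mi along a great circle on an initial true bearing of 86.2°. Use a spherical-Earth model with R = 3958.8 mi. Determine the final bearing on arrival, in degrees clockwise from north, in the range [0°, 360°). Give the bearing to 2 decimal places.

final bearing 165.32°

δ = 4900.8/3958.8 = 1.237951 rad (70.9294°).
Start latitude φ₁ = 1.328929 rad; initial bearing θ = 1.504474 rad.
Destination latitude: φ₂ = arcsin( sin φ₁ cos δ + cos φ₁ sin δ cos θ ) = arcsin(0.332226) = 19.404°.
Then Δλ = atan2(0.225873, 0.004178) = 1.552300 rad, from sin θ sin δ cos φ₁ over cos δ − sin φ₁ sin φ₂.
Hence λ₂ = 33.228° + 88.940° = 122.168°.
The forward bearing on arrival equals the back-azimuth from the destination plus 180°.
Back-azimuth from P₂ (19.40°, 122.17°) to P₁ (76.14°, 33.23°), with Δλ' = λ₁ − λ₂ = -88.94°: atan2( sin Δλ' cos φ₁ , cos φ₂ sin φ₁ − sin φ₂ cos φ₁ cos Δλ' ) = 345.32°.
Final bearing = (345.32° + 180°) mod 360° = 165.32°.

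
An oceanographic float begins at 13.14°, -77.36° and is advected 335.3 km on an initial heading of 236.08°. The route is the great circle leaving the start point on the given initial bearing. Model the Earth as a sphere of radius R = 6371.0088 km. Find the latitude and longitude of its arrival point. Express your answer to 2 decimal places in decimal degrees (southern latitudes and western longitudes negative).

The arc subtends δ = 335.3/6371.0088 = 0.052629 rad at the centre.
With φ₁ = 13.14° = 0.229336 rad and θ = 236.08° = 4.120373 rad:
Destination latitude: φ₂ = arcsin( sin φ₁ cos δ + cos φ₁ sin δ cos θ ) = arcsin(0.198430) = 11.45°.
Δλ = atan2( sin θ sin δ cos φ₁ , cos δ − sin φ₁ sin φ₂ ) = atan2(-0.042509, 0.953506) = -0.044553 rad = -2.55°.
Hence λ₂ = -77.36° + -2.55° = -79.91°.

latitude 11.45°, longitude -79.91°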